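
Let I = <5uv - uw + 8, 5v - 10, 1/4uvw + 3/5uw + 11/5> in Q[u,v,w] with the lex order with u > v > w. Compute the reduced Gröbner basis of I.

The reduced Gröbner basis is the canonical form of the ideal for this ordering.

f_1 = 5uv - uw + 8, LT = uv.
f_2 = 5v - 10, LT = v.
f_3 = 1/4uvw + 3/5uw + 11/5, LT = uvw.

S(f_1,f_2): lcm = uv. S = -1/5uw + 2u + 8/5.
  leading term uw: no divisor's leading term divides it; move -1/5uw to the remainder.
  leading term u: no divisor's leading term divides it; move 2u to the remainder.
  leading term 1: no divisor's leading term divides it; move 8/5 to the remainder.
  remainder -1/5uw + 2u + 8/5 ≠ 0; add g_4 = -1/5uw + 2u + 8/5 to the basis.

S(f_1,f_3): lcm = uvw. S = -1/5uw^2 - 12/5uw + 8/5w - 44/5.
  leading term uw^2: subtract (w)·g_4 from -1/5uw^2 - 12/5uw + 8/5w - 44/5 → -22/5uw - 44/5
  leading term uw: subtract (22)·g_4 from -22/5uw - 44/5 → -44u - 44
  leading term u: no divisor's leading term divides it; move -44u to the remainder.
  leading term 1: no divisor's leading term divides it; move -44 to the remainder.
  remainder -44u - 44 ≠ 0; add g_5 = -44u - 44 to the basis.

S(f_3,g_5): lcm = uvw. S = 12/5uw - vw + 44/5.
  leading term uw: subtract (-12)·g_4 from 12/5uw - vw + 44/5 → 24u - vw + 28
  leading term u: subtract (-6/11)·g_5 from 24u - vw + 28 → -vw + 4
  leading term vw: subtract (-1/5w)·f_2 from -vw + 4 → -2w + 4
  leading term w: no divisor's leading term divides it; move -2w to the remainder.
  leading term 1: no divisor's leading term divides it; move 4 to the remainder.
  remainder -2w + 4 ≠ 0; add g_6 = -2w + 4 to the basis.

The other S-polynomials (S(f_2,f_3), S(f_1,g_4), S(f_2,g_4), S(f_3,g_4), S(f_1,g_5), S(f_2,g_5), S(g_4,g_5), S(f_1,g_6), S(f_2,g_6), S(f_3,g_6), S(g_4,g_6), S(g_5,g_6)) all reduce to 0 modulo the current basis, so we have a Gröbner basis.
Inter-reduce: drop elements whose leading term is divisible by another's, tail-reduce, and make monic.

G = {u + 1, v - 2, w - 2}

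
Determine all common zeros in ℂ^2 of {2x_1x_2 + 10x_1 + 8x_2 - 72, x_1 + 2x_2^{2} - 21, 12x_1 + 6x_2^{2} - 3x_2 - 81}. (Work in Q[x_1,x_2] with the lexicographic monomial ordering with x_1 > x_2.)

{(3, 3)}

Compute a lex Gröbner basis by Buchberger's algorithm.
f_1 = 2x_1x_2 + 10x_1 + 8x_2 - 72, LT = x_1x_2.
f_2 = x_1 + 2x_2^{2} - 21, LT = x_1.
f_3 = 12x_1 + 6x_2^{2} - 3x_2 - 81, LT = x_1.

S(f_1,f_2): lcm = x_1x_2. S = 5x_1 - 2x_2^{3} + 25x_2 - 36.
  leading term x_1: subtract (5)·f_2 from 5x_1 - 2x_2^{3} + 25x_2 - 36 → -2x_2^{3} - 10x_2^{2} + 25x_2 + 69
  leading term x_2^{3}: no divisor's leading term divides it; move -2x_2^{3} to the remainder.
  leading term x_2^{2}: no divisor's leading term divides it; move -10x_2^{2} to the remainder.
  leading term x_2: no divisor's leading term divides it; move 25x_2 to the remainder.
  leading term 1: no divisor's leading term divides it; move 69 to the remainder.
  remainder -2x_2^{3} - 10x_2^{2} + 25x_2 + 69 ≠ 0; add h_4 = -2x_2^{3} - 10x_2^{2} + 25x_2 + 69 to the basis.

S(f_1,f_3): lcm = x_1x_2. S = 5x_1 - \tfrac{1}{2}x_2^{3} + \tfrac{1}{4}x_2^{2} + \tfrac{43}{4}x_2 - 36.
  leading term x_1: subtract (5)·f_2 from 5x_1 - \tfrac{1}{2}x_2^{3} + \tfrac{1}{4}x_2^{2} + \tfrac{43}{4}x_2 - 36 → -\tfrac{1}{2}x_2^{3} - \tfrac{39}{4}x_2^{2} + \tfrac{43}{4}x_2 + 69
  leading term x_2^{3}: subtract (\tfrac{1}{4})·h_4 from -\tfrac{1}{2}x_2^{3} - \tfrac{39}{4}x_2^{2} + \tfrac{43}{4}x_2 + 69 → -\tfrac{29}{4}x_2^{2} + \tfrac{9}{2}x_2 + \tfrac{207}{4}
  leading term x_2^{2}: no divisor's leading term divides it; move -\tfrac{29}{4}x_2^{2} to the remainder.
  leading term x_2: no divisor's leading term divides it; move \tfrac{9}{2}x_2 to the remainder.
  leading term 1: no divisor's leading term divides it; move \tfrac{207}{4} to the remainder.
  remainder -\tfrac{29}{4}x_2^{2} + \tfrac{9}{2}x_2 + \tfrac{207}{4} ≠ 0; add h_5 = -\tfrac{29}{4}x_2^{2} + \tfrac{9}{2}x_2 + \tfrac{207}{4} to the basis.

S(f_2,f_3): lcm = x_1. S = \tfrac{3}{2}x_2^{2} + \tfrac{1}{4}x_2 - \tfrac{57}{4}.
  leading term x_2^{2}: subtract (-\tfrac{6}{29})·h_5 from \tfrac{3}{2}x_2^{2} + \tfrac{1}{4}x_2 - \tfrac{57}{4} → \tfrac{137}{116}x_2 - \tfrac{411}{116}
  leading term x_2: no divisor's leading term divides it; move \tfrac{137}{116}x_2 to the remainder.
  leading term 1: no divisor's leading term divides it; move -\tfrac{411}{116} to the remainder.
  remainder \tfrac{137}{116}x_2 - \tfrac{411}{116} ≠ 0; add h_6 = \tfrac{137}{116}x_2 - \tfrac{411}{116} to the basis.

The other S-polynomials (S(f_1,h_4), S(f_2,h_4), S(f_3,h_4), S(f_1,h_5), S(f_2,h_5), S(f_3,h_5), S(h_4,h_5), S(f_1,h_6), S(f_2,h_6), S(f_3,h_6), S(h_4,h_6), S(h_5,h_6)) all reduce to 0 modulo the current basis, so we have a Gröbner basis.
Inter-reduce: drop elements whose leading term is divisible by another's, tail-reduce, and make monic.
Reduced Gröbner basis: {x_1 - 3, x_2 - 3}.

The lex basis is triangular: the last element involves only x_2. Solving x_2 - 3 = 0 gives x_2 ∈ {3}; substituting each value into the earlier elements determines the remaining variables.
  x_2 = 3: the earlier basis element becomes x_1 - 3 = 0, giving x_1 = 3 — point (3, 3).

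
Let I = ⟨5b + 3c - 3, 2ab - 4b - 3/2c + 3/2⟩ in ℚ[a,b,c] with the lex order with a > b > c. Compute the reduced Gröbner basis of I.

Buchberger's algorithm terminates because the ascending chain of leading-term ideals stabilizes.

f_1 = 5b + 3c - 3, LT = b.
f_2 = 2ab - 4b - 3/2c + 3/2, LT = ab.

S(f_1,f_2): lcm = ab. S = ⅗ac - ⅗a + 2b + ¾c - ¾.
  reduce S modulo (f_1, f_2):
  remainder ⅗ac - ⅗a - 9/20c + 9/20 ≠ 0; add g_3 = ⅗ac - ⅗a - 9/20c + 9/20 to the basis.

The other S-polynomials (S(f_1,g_3), S(f_2,g_3)) all reduce to 0 modulo the current basis, so we have a Gröbner basis.
Inter-reduce: drop elements whose leading term is divisible by another's, tail-reduce, and make monic.

G = {ac - a - ¾c + ¾, b + ⅗c - ⅗}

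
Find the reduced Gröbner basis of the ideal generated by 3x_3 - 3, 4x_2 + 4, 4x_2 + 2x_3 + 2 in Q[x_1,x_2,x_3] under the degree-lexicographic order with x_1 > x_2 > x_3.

This is the nonlinear analogue of row-reducing a linear system.

f_1 = 3x_3 - 3, LT = x_3.
f_2 = 4x_2 + 4, LT = x_2.
f_3 = 4x_2 + 2x_3 + 2, LT = x_2.

The S-polynomials (S(f_1,f_2), S(f_1,f_3), S(f_2,f_3)) all reduce to 0 modulo the current basis, so we have a Gröbner basis.
Inter-reduce: drop elements whose leading term is divisible by another's, tail-reduce, and make monic.

G = {x_2 + 1, x_3 - 1}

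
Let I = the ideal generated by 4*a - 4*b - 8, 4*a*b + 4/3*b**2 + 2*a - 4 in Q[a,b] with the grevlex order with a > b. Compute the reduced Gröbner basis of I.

f_1 = 4*a - 4*b - 8, LT = a.
f_2 = 4*a*b + 4/3*b**2 + 2*a - 4, LT = a*b.

S(f_1,f_2): lcm = a*b. S = -4/3*b**2 - 1/2*a - 2*b + 1.
  leading term b**2: no divisor's leading term divides it; move -4/3*b**2 to the remainder.
  leading term a: subtract (-1/8)·f_1 from -1/2*a - 2*b + 1 → -5/2*b
  leading term b: no divisor's leading term divides it; move -5/2*b to the remainder.
  remainder -4/3*b**2 - 5/2*b ≠ 0; add g_3 = -4/3*b**2 - 5/2*b to the basis.

The other S-polynomials (S(f_1,g_3), S(f_2,g_3)) all reduce to 0 modulo the current basis, so we have a Gröbner basis.
Inter-reduce: drop elements whose leading term is divisible by another's, tail-reduce, and make monic.

G = {b**2 + 15/8*b, a - b - 2}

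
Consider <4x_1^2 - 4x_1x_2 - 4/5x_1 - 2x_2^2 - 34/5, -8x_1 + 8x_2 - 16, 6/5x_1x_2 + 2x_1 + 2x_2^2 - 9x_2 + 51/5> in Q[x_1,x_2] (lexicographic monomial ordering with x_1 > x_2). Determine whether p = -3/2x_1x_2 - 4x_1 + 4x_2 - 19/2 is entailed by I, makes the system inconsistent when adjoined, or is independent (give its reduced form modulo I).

-3/2x_1x_2 - 4x_1 + 4x_2 - 19/2 lies in I (it reduces to 0).

First compute the reduced Gröbner basis of I by Buchberger's algorithm.
f_1 = 4x_1^2 - 4x_1x_2 - 4/5x_1 - 2x_2^2 - 34/5, LT = x_1^2.
f_2 = -8x_1 + 8x_2 - 16, LT = x_1.
f_3 = 6/5x_1x_2 + 2x_1 + 2x_2^2 - 9x_2 + 51/5, LT = x_1x_2.

S(f_1,f_2): lcm = x_1^2. S = -11/5x_1 - 1/2x_2^2 - 17/10.
  leading term x_1: subtract (11/40)·f_2 from -11/5x_1 - 1/2x_2^2 - 17/10 → -1/2x_2^2 - 11/5x_2 + 27/10
  leading term x_2^2: no divisor's leading term divides it; move -1/2x_2^2 to the remainder.
  leading term x_2: no divisor's leading term divides it; move -11/5x_2 to the remainder.
  leading term 1: no divisor's leading term divides it; move 27/10 to the remainder.
  remainder -1/2x_2^2 - 11/5x_2 + 27/10 ≠ 0; add h_4 = -1/2x_2^2 - 11/5x_2 + 27/10 to the basis.

S(f_1,f_3): lcm = x_1^2x_2. S = -5/3x_1^2 - 8/3x_1x_2^2 + 73/10x_1x_2 - 17/2x_1 - 1/2x_2^3 - 17/10x_2.
  leading term x_1^2: subtract (-5/12)·f_1 from -5/3x_1^2 - 8/3x_1x_2^2 + 73/10x_1x_2 - 17/2x_1 - 1/2x_2^3 - 17/10x_2 → -8/3x_1x_2^2 + 169/30x_1x_2 - 53/6x_1 - 1/2x_2^3 - 5/6x_2^2 - 17/10x_2 - 17/6
  leading term x_1x_2^2: subtract (1/3x_2^2)·f_2 from -8/3x_1x_2^2 + 169/30x_1x_2 - 53/6x_1 - 1/2x_2^3 - 5/6x_2^2 - 17/10x_2 - 17/6 → 169/30x_1x_2 - 53/6x_1 - 19/6x_2^3 + 9/2x_2^2 - 17/10x_2 - 17/6
  leading term x_1x_2: subtract (-169/240x_2)·f_2 from 169/30x_1x_2 - 53/6x_1 - 19/6x_2^3 + 9/2x_2^2 - 17/10x_2 - 17/6 → -53/6x_1 - 19/6x_2^3 + 152/15x_2^2 - 389/30x_2 - 17/6
  leading term x_1: subtract (53/48)·f_2 from -53/6x_1 - 19/6x_2^3 + 152/15x_2^2 - 389/30x_2 - 17/6 → -19/6x_2^3 + 152/15x_2^2 - 109/5x_2 + 89/6
  leading term x_2^3: subtract (19/3x_2)·h_4 from -19/6x_2^3 + 152/15x_2^2 - 109/5x_2 + 89/6 → 361/15x_2^2 - 389/10x_2 + 89/6
  leading term x_2^2: subtract (-722/15)·h_4 from 361/15x_2^2 - 389/10x_2 + 89/6 → -21719/150x_2 + 21719/150
  leading term x_2: no divisor's leading term divides it; move -21719/150x_2 to the remainder.
  leading term 1: no divisor's leading term divides it; move 21719/150 to the remainder.
  remainder -21719/150x_2 + 21719/150 ≠ 0; add h_5 = -21719/150x_2 + 21719/150 to the basis.

The other S-polynomials (S(f_2,f_3), S(f_1,h_4), S(f_2,h_4), S(f_3,h_4), S(f_1,h_5), S(f_2,h_5), S(f_3,h_5), S(h_4,h_5)) all reduce to 0 modulo the current basis, so we have a Gröbner basis.
Inter-reduce: drop elements whose leading term is divisible by another's, tail-reduce, and make monic.
Reduced Gröbner basis: {x_1 + 1, x_2 - 1}.
Label its elements g_1 = x_1 + 1, g_2 = x_2 - 1.

Reduce p = -3/2x_1x_2 - 4x_1 + 4x_2 - 19/2 modulo G:
  leading term x_1x_2: subtract (-3/2x_2)·g_1 from -3/2x_1x_2 - 4x_1 + 4x_2 - 19/2 → -4x_1 + 11/2x_2 - 19/2
  leading term x_1: subtract (-4)·g_1 from -4x_1 + 11/2x_2 - 19/2 → 11/2x_2 - 11/2
  leading term x_2: subtract (11/2)·g_2 from 11/2x_2 - 11/2 → 0
  normal form = 0.
Since the normal form is 0, p ∈ I.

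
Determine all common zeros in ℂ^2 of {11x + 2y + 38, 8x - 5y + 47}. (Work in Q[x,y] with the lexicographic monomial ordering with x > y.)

Compute a lex Gröbner basis by Buchberger's algorithm.
f_1 = 11x + 2y + 38, LT = x.
f_2 = 8x - 5y + 47, LT = x.

S(f_1,f_2): lcm = x. S = 71/88y - 213/88.
  leading term y: no divisor's leading term divides it; move 71/88y to the remainder.
  leading term 1: no divisor's leading term divides it; move -213/88 to the remainder.
  remainder 71/88y - 213/88 ≠ 0; add h_3 = 71/88y - 213/88 to the basis.

S(f_1,h_3): leading monomials are coprime, so the S-polynomial reduces to 0 (Buchberger's first criterion).
S(f_2,h_3): leading monomials are coprime, so the S-polynomial reduces to 0 (Buchberger's first criterion).
Every S-polynomial of the final basis reduces to 0, so we have a Gröbner basis.
Inter-reduce: drop elements whose leading term is divisible by another's, tail-reduce, and make monic.
Reduced Gröbner basis: {x + 4, y - 3}.

The lex basis is triangular: the last element involves only y. Solving y - 3 = 0 gives y ∈ {3}; substituting each value into the earlier elements determines the remaining variables.
  y = 3: the earlier basis element becomes x + 4 = 0, giving x = -4 — point (-4, 3).

{(-4, 3)}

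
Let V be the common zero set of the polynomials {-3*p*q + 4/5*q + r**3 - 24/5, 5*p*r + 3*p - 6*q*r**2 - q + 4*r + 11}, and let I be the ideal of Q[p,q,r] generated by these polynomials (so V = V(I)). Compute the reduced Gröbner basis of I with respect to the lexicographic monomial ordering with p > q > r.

f_1 = -3*p*q + 4/5*q + r**3 - 24/5, LT = p*q.
f_2 = 5*p*r + 3*p - 6*q*r**2 - q + 4*r + 11, LT = p*r.

S(f_1,f_2): lcm = p*q*r. S = -3/5*p*q + 6/5*q**2*r**2 + 1/5*q**2 - 16/15*q*r - 11/5*q - 1/3*r**4 + 8/5*r.
  leading term p*q: subtract (1/5)·f_1 from -3/5*p*q + 6/5*q**2*r**2 + 1/5*q**2 - 16/15*q*r - 11/5*q - 1/3*r**4 + 8/5*r → 6/5*q**2*r**2 + 1/5*q**2 - 16/15*q*r - 59/25*q - 1/3*r**4 - 1/5*r**3 + 8/5*r + 24/25
  leading term q**2*r**2: no divisor's leading term divides it; move 6/5*q**2*r**2 to the remainder.
  leading term q**2: no divisor's leading term divides it; move 1/5*q**2 to the remainder.
  leading term q*r: no divisor's leading term divides it; move -16/15*q*r to the remainder.
  leading term q: no divisor's leading term divides it; move -59/25*q to the remainder.
  leading term r**4: no divisor's leading term divides it; move -1/3*r**4 to the remainder.
  leading term r**3: no divisor's leading term divides it; move -1/5*r**3 to the remainder.
  leading term r: no divisor's leading term divides it; move 8/5*r to the remainder.
  leading term 1: no divisor's leading term divides it; move 24/25 to the remainder.
  remainder 6/5*q**2*r**2 + 1/5*q**2 - 16/15*q*r - 59/25*q - 1/3*r**4 - 1/5*r**3 + 8/5*r + 24/25 ≠ 0; add g_3 = 6/5*q**2*r**2 + 1/5*q**2 - 16/15*q*r - 59/25*q - 1/3*r**4 - 1/5*r**3 + 8/5*r + 24/25 to the basis.

S(f_1,g_3): lcm = p*q**2*r**2. S = -1/6*p*q**2 + 8/9*p*q*r + 59/30*p*q + 5/18*p*r**4 + 1/6*p*r**3 - 4/3*p*r - 4/5*p - 4/15*q**2*r**2 - 1/3*q*r**5 + 8/5*q*r**2.
  leading term p*q**2: subtract (1/18*q)·f_1 from -1/6*p*q**2 + 8/9*p*q*r + 59/30*p*q + 5/18*p*r**4 + 1/6*p*r**3 - 4/3*p*r - 4/5*p - 4/15*q**2*r**2 - 1/3*q*r**5 + 8/5*q*r**2 → 8/9*p*q*r + 59/30*p*q + 5/18*p*r**4 + 1/6*p*r**3 - 4/3*p*r - 4/5*p - 4/15*q**2*r**2 - 2/45*q**2 - 1/3*q*r**5 - 1/18*q*r**3 + 8/5*q*r**2 + 4/15*q
  leading term p*q*r: subtract (-8/27*r)·f_1 from 8/9*p*q*r + 59/30*p*q + 5/18*p*r**4 + 1/6*p*r**3 - 4/3*p*r - 4/5*p - 4/15*q**2*r**2 - 2/45*q**2 - 1/3*q*r**5 - 1/18*q*r**3 + 8/5*q*r**2 + 4/15*q → 59/30*p*q + 5/18*p*r**4 + 1/6*p*r**3 - 4/3*p*r - 4/5*p - 4/15*q**2*r**2 - 2/45*q**2 - 1/3*q*r**5 - 1/18*q*r**3 + 8/5*q*r**2 + 32/135*q*r + 4/15*q + 8/27*r**4 - 64/45*r
  leading term p*q: subtract (-59/90)·f_1 from 59/30*p*q + 5/18*p*r**4 + 1/6*p*r**3 - 4/3*p*r - 4/5*p - 4/15*q**2*r**2 - 2/45*q**2 - 1/3*q*r**5 - 1/18*q*r**3 + 8/5*q*r**2 + 32/135*q*r + 4/15*q + 8/27*r**4 - 64/45*r → 5/18*p*r**4 + 1/6*p*r**3 - 4/3*p*r - 4/5*p - 4/15*q**2*r**2 - 2/45*q**2 - 1/3*q*r**5 - 1/18*q*r**3 + 8/5*q*r**2 + 32/135*q*r + 178/225*q + 8/27*r**4 + 59/90*r**3 - 64/45*r - 236/75
  leading term p*r**4: subtract (1/18*r**3)·f_2 from 5/18*p*r**4 + 1/6*p*r**3 - 4/3*p*r - 4/5*p - 4/15*q**2*r**2 - 2/45*q**2 - 1/3*q*r**5 - 1/18*q*r**3 + 8/5*q*r**2 + 32/135*q*r + 178/225*q + 8/27*r**4 + 59/90*r**3 - 64/45*r - 236/75 → -4/3*p*r - 4/5*p - 4/15*q**2*r**2 - 2/45*q**2 + 8/5*q*r**2 + 32/135*q*r + 178/225*q + 2/27*r**4 + 2/45*r**3 - 64/45*r - 236/75
  leading term p*r: subtract (-4/15)·f_2 from -4/3*p*r - 4/5*p - 4/15*q**2*r**2 - 2/45*q**2 + 8/5*q*r**2 + 32/135*q*r + 178/225*q + 2/27*r**4 + 2/45*r**3 - 64/45*r - 236/75 → -4/15*q**2*r**2 - 2/45*q**2 + 32/135*q*r + 118/225*q + 2/27*r**4 + 2/45*r**3 - 16/45*r - 16/75
  leading term q**2*r**2: subtract (-2/9)·g_3 from -4/15*q**2*r**2 - 2/45*q**2 + 32/135*q*r + 118/225*q + 2/27*r**4 + 2/45*r**3 - 16/45*r - 16/75 → 0
  remainder 0.

S(f_2,g_3): lcm = p*q**2*r**2. S = 3/5*p*q**2*r - 1/6*p*q**2 + 8/9*p*q*r + 59/30*p*q + 5/18*p*r**4 + 1/6*p*r**3 - 4/3*p*r - 4/5*p - 6/5*q**3*r**3 - 1/5*q**3*r + 4/5*q**2*r**2 + 11/5*q**2*r.
  leading term p*q**2*r: subtract (-1/5*q*r)·f_1 from 3/5*p*q**2*r - 1/6*p*q**2 + 8/9*p*q*r + 59/30*p*q + 5/18*p*r**4 + 1/6*p*r**3 - 4/3*p*r - 4/5*p - 6/5*q**3*r**3 - 1/5*q**3*r + 4/5*q**2*r**2 + 11/5*q**2*r → -1/6*p*q**2 + 8/9*p*q*r + 59/30*p*q + 5/18*p*r**4 + 1/6*p*r**3 - 4/3*p*r - 4/5*p - 6/5*q**3*r**3 - 1/5*q**3*r + 4/5*q**2*r**2 + 59/25*q**2*r + 1/5*q*r**4 - 24/25*q*r
  leading term p*q**2: subtract (1/18*q)·f_1 from -1/6*p*q**2 + 8/9*p*q*r + 59/30*p*q + 5/18*p*r**4 + 1/6*p*r**3 - 4/3*p*r - 4/5*p - 6/5*q**3*r**3 - 1/5*q**3*r + 4/5*q**2*r**2 + 59/25*q**2*r + 1/5*q*r**4 - 24/25*q*r → 8/9*p*q*r + 59/30*p*q + 5/18*p*r**4 + 1/6*p*r**3 - 4/3*p*r - 4/5*p - 6/5*q**3*r**3 - 1/5*q**3*r + 4/5*q**2*r**2 + 59/25*q**2*r - 2/45*q**2 + 1/5*q*r**4 - 1/18*q*r**3 - 24/25*q*r + 4/15*q
  leading term p*q*r: subtract (-8/27*r)·f_1 from 8/9*p*q*r + 59/30*p*q + 5/18*p*r**4 + 1/6*p*r**3 - 4/3*p*r - 4/5*p - 6/5*q**3*r**3 - 1/5*q**3*r + 4/5*q**2*r**2 + 59/25*q**2*r - 2/45*q**2 + 1/5*q*r**4 - 1/18*q*r**3 - 24/25*q*r + 4/15*q → 59/30*p*q + 5/18*p*r**4 + 1/6*p*r**3 - 4/3*p*r - 4/5*p - 6/5*q**3*r**3 - 1/5*q**3*r + 4/5*q**2*r**2 + 59/25*q**2*r - 2/45*q**2 + 1/5*q*r**4 - 1/18*q*r**3 - 488/675*q*r + 4/15*q + 8/27*r**4 - 64/45*r
  leading term p*q: subtract (-59/90)·f_1 from 59/30*p*q + 5/18*p*r**4 + 1/6*p*r**3 - 4/3*p*r - 4/5*p - 6/5*q**3*r**3 - 1/5*q**3*r + 4/5*q**2*r**2 + 59/25*q**2*r - 2/45*q**2 + 1/5*q*r**4 - 1/18*q*r**3 - 488/675*q*r + 4/15*q + 8/27*r**4 - 64/45*r → 5/18*p*r**4 + 1/6*p*r**3 - 4/3*p*r - 4/5*p - 6/5*q**3*r**3 - 1/5*q**3*r + 4/5*q**2*r**2 + 59/25*q**2*r - 2/45*q**2 + 1/5*q*r**4 - 1/18*q*r**3 - 488/675*q*r + 178/225*q + 8/27*r**4 + 59/90*r**3 - 64/45*r - 236/75
  leading term p*r**4: subtract (1/18*r**3)·f_2 from 5/18*p*r**4 + 1/6*p*r**3 - 4/3*p*r - 4/5*p - 6/5*q**3*r**3 - 1/5*q**3*r + 4/5*q**2*r**2 + 59/25*q**2*r - 2/45*q**2 + 1/5*q*r**4 - 1/18*q*r**3 - 488/675*q*r + 178/225*q + 8/27*r**4 + 59/90*r**3 - 64/45*r - 236/75 → -4/3*p*r - 4/5*p - 6/5*q**3*r**3 - 1/5*q**3*r + 4/5*q**2*r**2 + 59/25*q**2*r - 2/45*q**2 + 1/3*q*r**5 + 1/5*q*r**4 - 488/675*q*r + 178/225*q + 2/27*r**4 + 2/45*r**3 - 64/45*r - 236/75
  leading term p*r: subtract (-4/15)·f_2 from -4/3*p*r - 4/5*p - 6/5*q**3*r**3 - 1/5*q**3*r + 4/5*q**2*r**2 + 59/25*q**2*r - 2/45*q**2 + 1/3*q*r**5 + 1/5*q*r**4 - 488/675*q*r + 178/225*q + 2/27*r**4 + 2/45*r**3 - 64/45*r - 236/75 → -6/5*q**3*r**3 - 1/5*q**3*r + 4/5*q**2*r**2 + 59/25*q**2*r - 2/45*q**2 + 1/3*q*r**5 + 1/5*q*r**4 - 8/5*q*r**2 - 488/675*q*r + 118/225*q + 2/27*r**4 + 2/45*r**3 - 16/45*r - 16/75
  leading term q**3*r**3: subtract (-q*r)·g_3 from -6/5*q**3*r**3 - 1/5*q**3*r + 4/5*q**2*r**2 + 59/25*q**2*r - 2/45*q**2 + 1/3*q*r**5 + 1/5*q*r**4 - 8/5*q*r**2 - 488/675*q*r + 118/225*q + 2/27*r**4 + 2/45*r**3 - 16/45*r - 16/75 → -4/15*q**2*r**2 - 2/45*q**2 + 32/135*q*r + 118/225*q + 2/27*r**4 + 2/45*r**3 - 16/45*r - 16/75
  leading term q**2*r**2: subtract (-2/9)·g_3 from -4/15*q**2*r**2 - 2/45*q**2 + 32/135*q*r + 118/225*q + 2/27*r**4 + 2/45*r**3 - 16/45*r - 16/75 → 0
  remainder 0.

Every S-polynomial of the final basis reduces to 0, so we have a Gröbner basis.

G = {p*q - 4/15*q - 1/3*r**3 + 8/5, p*r + 3/5*p - 6/5*q*r**2 - 1/5*q + 4/5*r + 11/5, q**2*r**2 + 1/6*q**2 - 8/9*q*r - 59/30*q - 5/18*r**4 - 1/6*r**3 + 4/3*r + 4/5}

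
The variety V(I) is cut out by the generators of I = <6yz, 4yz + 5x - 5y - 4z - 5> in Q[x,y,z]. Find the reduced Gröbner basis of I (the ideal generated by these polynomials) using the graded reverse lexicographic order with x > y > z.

f_1 = 6yz, LT = yz.
f_2 = 4yz + 5x - 5y - 4z - 5, LT = yz.

S(f_1,f_2): lcm = yz. S = -\tfrac{5}{4}x + \tfrac{5}{4}y + z + \tfrac{5}{4}.
  leading term x: no divisor's leading term divides it; move -\tfrac{5}{4}x to the remainder.
  leading term y: no divisor's leading term divides it; move \tfrac{5}{4}y to the remainder.
  leading term z: no divisor's leading term divides it; move z to the remainder.
  leading term 1: no divisor's leading term divides it; move \tfrac{5}{4} to the remainder.
  remainder -\tfrac{5}{4}x + \tfrac{5}{4}y + z + \tfrac{5}{4} ≠ 0; add g_3 = -\tfrac{5}{4}x + \tfrac{5}{4}y + z + \tfrac{5}{4} to the basis.

The other S-polynomials (S(f_1,g_3), S(f_2,g_3)) all reduce to 0 modulo the current basis, so we have a Gröbner basis.
Inter-reduce: drop elements whose leading term is divisible by another's, tail-reduce, and make monic.

G = {yz, x - y - \tfrac{4}{5}z - 1}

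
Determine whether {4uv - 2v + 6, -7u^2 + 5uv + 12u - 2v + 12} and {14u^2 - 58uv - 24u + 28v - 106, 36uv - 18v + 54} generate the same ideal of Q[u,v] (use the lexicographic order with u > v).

No, the ideals differ.

Two ideals are equal iff their reduced Gröbner bases coincide (the reduced basis is unique for a fixed ordering).
Buchberger on the first generating set:
f_1 = 4uv - 2v + 6, LT = uv.
f_2 = -7u^2 + 5uv + 12u - 2v + 12, LT = u^2.

S(f_1,f_2): lcm = u^2v. S = 5/7uv^2 + 17/14uv + 3/2u - 2/7v^2 + 12/7v.
  reduce S modulo (f_1, f_2):
  remainder 3/2u + 1/14v^2 + 5/4v - 51/28 ≠ 0; add g_3 = 3/2u + 1/14v^2 + 5/4v - 51/28 to the basis.

S(f_1,g_3): lcm = uv. S = -1/21v^3 - 5/6v^2 + 5/7v + 3/2.
  reduce S modulo (f_1, f_2, g_3):
  remainder -1/21v^3 - 5/6v^2 + 5/7v + 3/2 ≠ 0; add g_4 = -1/21v^3 - 5/6v^2 + 5/7v + 3/2 to the basis.

The other S-polynomials (S(f_2,g_3), S(f_1,g_4), S(f_2,g_4), S(g_3,g_4)) all reduce to 0 modulo the current basis, so we have a Gröbner basis.
Inter-reduce: drop elements whose leading term is divisible by another's, tail-reduce, and make monic.
Reduced Gröbner basis: {u + 1/21v^2 + 5/6v - 17/14, v^3 + 35/2v^2 - 15v - 63/2}.

Buchberger on the second generating set:
h_1 = 14u^2 - 58uv - 24u + 28v - 106, LT = u^2.
h_2 = 36uv - 18v + 54, LT = uv.

S(h_1,h_2): lcm = u^2v. S = -29/7uv^2 - 17/14uv - 3/2u + 2v^2 - 53/7v.
  reduce S modulo (h_1, h_2):
  remainder -3/2u - 1/14v^2 - 55/28v + 51/28 ≠ 0; add k_3 = -3/2u - 1/14v^2 - 55/28v + 51/28 to the basis.

S(h_2,k_3): lcm = uv. S = -1/21v^3 - 55/42v^2 + 5/7v + 3/2.
  reduce S modulo (h_1, h_2, k_3):
  remainder -1/21v^3 - 55/42v^2 + 5/7v + 3/2 ≠ 0; add k_4 = -1/21v^3 - 55/42v^2 + 5/7v + 3/2 to the basis.

The other S-polynomials (S(h_1,k_3), S(h_1,k_4), S(h_2,k_4), S(k_3,k_4)) all reduce to 0 modulo the current basis, so we have a Gröbner basis.
Inter-reduce: drop elements whose leading term is divisible by another's, tail-reduce, and make monic.
Reduced Gröbner basis: {u + 1/21v^2 + 55/42v - 17/14, v^3 + 55/2v^2 - 15v - 63/2}.

The bases are distinct; the ideals are different.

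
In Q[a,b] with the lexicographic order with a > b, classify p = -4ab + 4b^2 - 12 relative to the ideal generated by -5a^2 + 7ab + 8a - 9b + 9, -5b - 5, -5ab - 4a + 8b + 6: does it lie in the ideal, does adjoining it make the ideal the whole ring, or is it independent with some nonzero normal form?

-4ab + 4b^2 - 12 lies in I (it reduces to 0).

First compute the reduced Gröbner basis of I by Buchberger's algorithm.
f_1 = -5a^2 + 7ab + 8a - 9b + 9, LT = a^2.
f_2 = -5b - 5, LT = b.
f_3 = -5ab - 4a + 8b + 6, LT = ab.

S(f_1,f_3): lcm = a^2b. S = -4/5a^2 - 7/5ab^2 + 6/5a + 9/5b^2 - 9/5b.
  leading term a^2: subtract (4/25)·f_1 from -4/5a^2 - 7/5ab^2 + 6/5a + 9/5b^2 - 9/5b → -7/5ab^2 - 28/25ab - 2/25a + 9/5b^2 - 9/25b - 36/25
  leading term ab^2: subtract (7/25ab)·f_2 from -7/5ab^2 - 28/25ab - 2/25a + 9/5b^2 - 9/25b - 36/25 → 7/25ab - 2/25a + 9/5b^2 - 9/25b - 36/25
  leading term ab: subtract (-7/125a)·f_2 from 7/25ab - 2/25a + 9/5b^2 - 9/25b - 36/25 → -9/25a + 9/5b^2 - 9/25b - 36/25
  leading term a: no divisor's leading term divides it; move -9/25a to the remainder.
  leading term b^2: subtract (-9/25b)·f_2 from 9/5b^2 - 9/25b - 36/25 → -54/25b - 36/25
  leading term b: subtract (54/125)·f_2 from -54/25b - 36/25 → 18/25
  leading term 1: no divisor's leading term divides it; move 18/25 to the remainder.
  remainder -9/25a + 18/25 ≠ 0; add h_4 = -9/25a + 18/25 to the basis.

The other S-polynomials (S(f_1,f_2), S(f_2,f_3), S(f_1,h_4), S(f_2,h_4), S(f_3,h_4)) all reduce to 0 modulo the current basis, so we have a Gröbner basis.
Inter-reduce: drop elements whose leading term is divisible by another's, tail-reduce, and make monic.
Reduced Gröbner basis: {a - 2, b + 1}.
Label its elements g_1 = a - 2, g_2 = b + 1.

Reduce p = -4ab + 4b^2 - 12 modulo G:
  leading term ab: subtract (-4b)·g_1 from -4ab + 4b^2 - 12 → 4b^2 - 8b - 12
  leading term b^2: subtract (4b)·g_2 from 4b^2 - 8b - 12 → -12b - 12
  leading term b: subtract (-12)·g_2 from -12b - 12 → 0
  normal form = 0.
Since the normal form is 0, p ∈ I.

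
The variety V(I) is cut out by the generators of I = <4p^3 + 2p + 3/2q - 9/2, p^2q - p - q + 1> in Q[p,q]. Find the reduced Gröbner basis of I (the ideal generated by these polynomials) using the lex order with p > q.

The reduced Gröbner basis is the canonical form of the ideal for this ordering.

f_1 = 4p^3 + 2p + 3/2q - 9/2, LT = p^3.
f_2 = p^2q - p - q + 1, LT = p^2q.

S(f_1,f_2): lcm = p^3q. S = p^2 + 3/2pq - p + 3/8q^2 - 9/8q.
  reduce S modulo (f_1, f_2):
  remainder p^2 + 3/2pq - p + 3/8q^2 - 9/8q ≠ 0; add g_3 = p^2 + 3/2pq - p + 3/8q^2 - 9/8q to the basis.

S(f_1,g_3): lcm = p^3. S = -3/2p^2q + p^2 - 3/8pq^2 + 9/8pq + 1/2p + 3/8q - 9/8.
  reduce S modulo (f_1, f_2, g_3):
  remainder -3/8pq^2 - 3/8pq - 3/8q^2 + 3/8 ≠ 0; add g_4 = -3/8pq^2 - 3/8pq - 3/8q^2 + 3/8 to the basis.

S(f_2,g_3): lcm = p^2q. S = -3/2pq^2 + pq - p - 3/8q^3 + 9/8q^2 - q + 1.
  reduce S modulo (f_1, f_2, g_3, g_4):
  remainder 5/2pq - p - 3/8q^3 + 21/8q^2 - q - 1/2 ≠ 0; add g_5 = 5/2pq - p - 3/8q^3 + 21/8q^2 - q - 1/2 to the basis.

S(g_3,g_4): lcm = p^2q^2. S = -p^2q + 3/2pq^3 - 2pq^2 + p + 3/8q^4 - 9/8q^3.
  reduce S modulo (f_1, f_2, g_3, g_4, g_5):
  remainder 7/5p + 3/8q^4 - 21/10q^3 - 7/40q^2 + 19/10q - 9/5 ≠ 0; add g_6 = 7/5p + 3/8q^4 - 21/10q^3 - 7/40q^2 + 19/10q - 9/5 to the basis.

S(f_2,g_6): lcm = p^2q. S = -15/56pq^5 + 3/2pq^4 + 1/8pq^3 - 19/14pq^2 + 9/7pq - p - q + 1.
  reduce S modulo (f_1, f_2, g_3, g_4, g_5, g_6):
  remainder 15/56q^5 - 45/28q^4 + 5/8q^3 + 5/14q^2 - 10/7q + 5/7 ≠ 0; add g_7 = 15/56q^5 - 45/28q^4 + 5/8q^3 + 5/14q^2 - 10/7q + 5/7 to the basis.

The other S-polynomials (S(f_1,g_4), S(f_2,g_4), S(f_1,g_5), S(f_2,g_5), S(g_3,g_5), S(g_4,g_5), S(f_1,g_6), S(g_3,g_6), S(g_4,g_6), S(g_5,g_6), S(f_1,g_7), S(f_2,g_7), S(g_3,g_7), S(g_4,g_7), S(g_5,g_7), S(g_6,g_7)) all reduce to 0 modulo the current basis, so we have a Gröbner basis.
Inter-reduce: drop elements whose leading term is divisible by another's, tail-reduce, and make monic.

G = {p + 15/56q^4 - 3/2q^3 - 1/8q^2 + 19/14q - 9/7, q^5 - 6q^4 + 7/3q^3 + 4/3q^2 - 16/3q + 8/3}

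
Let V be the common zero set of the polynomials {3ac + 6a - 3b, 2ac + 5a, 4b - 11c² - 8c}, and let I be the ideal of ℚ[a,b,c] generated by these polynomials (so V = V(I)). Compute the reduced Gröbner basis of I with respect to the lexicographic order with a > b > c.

G = {a + 11/2c² + 4c, b - 11/4c² - 2c, c³ + 71/22c² + 20/11c}

f_1 = 3ac + 6a - 3b, LT = ac.
f_2 = 2ac + 5a, LT = ac.
f_3 = 4b - 11c² - 8c, LT = b.

S(f_1,f_2): lcm = ac. S = -½a - b.
  reduce S modulo (f_1, f_2, f_3):
  remainder -½a - 11/4c² - 2c ≠ 0; add g_4 = -½a - 11/4c² - 2c to the basis.

S(f_1,g_4): lcm = ac. S = 2a - b - 11/2c³ - 4c².
  reduce S modulo (f_1, f_2, f_3, g_4):
  remainder -11/2c³ - 71/4c² - 10c ≠ 0; add g_5 = -11/2c³ - 71/4c² - 10c to the basis.

The other S-polynomials (S(f_1,f_3), S(f_2,f_3), S(f_2,g_4), S(f_3,g_4), S(f_1,g_5), S(f_2,g_5), S(f_3,g_5), S(g_4,g_5)) all reduce to 0 modulo the current basis, so we have a Gröbner basis.
Inter-reduce: drop elements whose leading term is divisible by another's, tail-reduce, and make monic.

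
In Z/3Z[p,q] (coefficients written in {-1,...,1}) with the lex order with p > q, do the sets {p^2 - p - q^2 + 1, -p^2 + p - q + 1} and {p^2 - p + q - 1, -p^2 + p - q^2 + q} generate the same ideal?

Yes, the ideals are equal.

Since reduced Gröbner bases are canonical representatives of ideals under a given ordering, it suffices to compute and compare them.
Buchberger on the first generating set:
f_1 = p^2 - p - q^2 + 1, LT = p^2.
f_2 = -p^2 + p - q + 1, LT = p^2.

S(f_1,f_2): lcm = p^2. S = -q^2 - q - 1.
  leading term q^2: no divisor's leading term divides it; move -q^2 to the remainder.
  leading term q: no divisor's leading term divides it; move -q to the remainder.
  leading term 1: no divisor's leading term divides it; move -1 to the remainder.
  remainder -q^2 - q - 1 ≠ 0; add g_3 = -q^2 - q - 1 to the basis.

The other S-polynomials (S(f_1,g_3), S(f_2,g_3)) all reduce to 0 modulo the current basis, so we have a Gröbner basis.
Inter-reduce: drop elements whose leading term is divisible by another's, tail-reduce, and make monic.
Reduced Gröbner basis: {p^2 - p + q - 1, q^2 + q + 1}.

Buchberger on the second generating set:
h_1 = p^2 - p + q - 1, LT = p^2.
h_2 = -p^2 + p - q^2 + q, LT = p^2.

S(h_1,h_2): lcm = p^2. S = -q^2 - q - 1.
  leading term q^2: no divisor's leading term divides it; move -q^2 to the remainder.
  leading term q: no divisor's leading term divides it; move -q to the remainder.
  leading term 1: no divisor's leading term divides it; move -1 to the remainder.
  remainder -q^2 - q - 1 ≠ 0; add k_3 = -q^2 - q - 1 to the basis.

The other S-polynomials (S(h_1,k_3), S(h_2,k_3)) all reduce to 0 modulo the current basis, so we have a Gröbner basis.
Inter-reduce: drop elements whose leading term is divisible by another's, tail-reduce, and make monic.
Reduced Gröbner basis: {p^2 - p + q - 1, q^2 + q + 1}.

The two bases agree; hence the ideals are identical.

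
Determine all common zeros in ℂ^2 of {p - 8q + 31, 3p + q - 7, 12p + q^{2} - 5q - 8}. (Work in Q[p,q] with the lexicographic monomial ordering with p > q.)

Compute a lex Gröbner basis by Buchberger's algorithm.
f_1 = p - 8q + 31, LT = p.
f_2 = 3p + q - 7, LT = p.
f_3 = 12p + q^{2} - 5q - 8, LT = p.

S(f_1,f_2): lcm = p. S = -\tfrac{25}{3}q + \tfrac{100}{3}.
  leading term q: no divisor's leading term divides it; move -\tfrac{25}{3}q to the remainder.
  leading term 1: no divisor's leading term divides it; move \tfrac{100}{3} to the remainder.
  remainder -\tfrac{25}{3}q + \tfrac{100}{3} ≠ 0; add h_4 = -\tfrac{25}{3}q + \tfrac{100}{3} to the basis.

S(f_1,f_3): lcm = p. S = -\tfrac{1}{12}q^{2} - \tfrac{91}{12}q + \tfrac{95}{3}.
  leading term q^{2}: subtract (\tfrac{1}{100}q)·h_4 from -\tfrac{1}{12}q^{2} - \tfrac{91}{12}q + \tfrac{95}{3} → -\tfrac{95}{12}q + \tfrac{95}{3}
  leading term q: subtract (\tfrac{19}{20})·h_4 from -\tfrac{95}{12}q + \tfrac{95}{3} → 0
  remainder 0.

S(f_2,f_3): lcm = p. S = -\tfrac{1}{12}q^{2} + \tfrac{3}{4}q - \tfrac{5}{3}.
  leading term q^{2}: subtract (\tfrac{1}{100}q)·h_4 from -\tfrac{1}{12}q^{2} + \tfrac{3}{4}q - \tfrac{5}{3} → \tfrac{5}{12}q - \tfrac{5}{3}
  leading term q: subtract (-\tfrac{1}{20})·h_4 from \tfrac{5}{12}q - \tfrac{5}{3} → 0
  remainder 0.

S(f_1,h_4): leading monomials are coprime, so the S-polynomial reduces to 0 (Buchberger's first criterion).
S(f_2,h_4): leading monomials are coprime, so the S-polynomial reduces to 0 (Buchberger's first criterion).
S(f_3,h_4): leading monomials are coprime, so the S-polynomial reduces to 0 (Buchberger's first criterion).
Every S-polynomial of the final basis reduces to 0, so we have a Gröbner basis.
Inter-reduce: drop elements whose leading term is divisible by another's, tail-reduce, and make monic.
Reduced Gröbner basis: {p - 1, q - 4}.

Since the basis is lex-ordered, q - 4 is univariate in q. Its roots are {4}. Back-substituting each root into the other basis elements fixes the other coordinates.
  q = 4: the earlier basis element becomes p - 1 = 0, giving p = 1 — point (1, 4).
Substituting each solution back into the original system confirms all equations vanish.

{(1, 4)}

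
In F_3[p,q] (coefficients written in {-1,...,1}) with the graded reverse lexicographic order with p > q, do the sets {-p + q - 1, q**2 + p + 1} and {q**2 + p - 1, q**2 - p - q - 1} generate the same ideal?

For a fixed monomial order, each ideal has a unique reduced Gröbner basis; comparing bases decides equality.
Buchberger on the first generating set:
f_1 = -p + q - 1, LT = p.
f_2 = q**2 + p + 1, LT = q**2.

S(f_1,f_2): leading monomials are coprime, so the S-polynomial reduces to 0 (Buchberger's first criterion).
Every S-polynomial of the final basis reduces to 0, so we have a Gröbner basis.
Inter-reduce: drop elements whose leading term is divisible by another's, tail-reduce, and make monic.
Reduced Gröbner basis: {q**2 + q, p - q + 1}.

Buchberger on the second generating set:
h_1 = q**2 + p - 1, LT = q**2.
h_2 = q**2 - p - q - 1, LT = q**2.

S(h_1,h_2): lcm = q**2. S = -p + q.
  leading term p: no divisor's leading term divides it; move -p to the remainder.
  leading term q: no divisor's leading term divides it; move q to the remainder.
  remainder -p + q ≠ 0; add k_3 = -p + q to the basis.

S(h_1,k_3): leading monomials are coprime, so the S-polynomial reduces to 0 (Buchberger's first criterion).
S(h_2,k_3): leading monomials are coprime, so the S-polynomial reduces to 0 (Buchberger's first criterion).
Every S-polynomial of the final basis reduces to 0, so we have a Gröbner basis.
Inter-reduce: drop elements whose leading term is divisible by another's, tail-reduce, and make monic.
Reduced Gröbner basis: {q**2 + q - 1, p - q}.

The bases are distinct; the ideals are different.

No, the ideals differ.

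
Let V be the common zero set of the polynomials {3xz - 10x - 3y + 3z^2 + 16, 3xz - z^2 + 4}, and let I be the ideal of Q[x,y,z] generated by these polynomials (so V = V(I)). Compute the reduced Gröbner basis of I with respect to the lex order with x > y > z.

G = {x + 3/10y - 2/5z^2 - 6/5, yz - 4/3z^3 + 10/9z^2 - 4z - 40/9}

f_1 = 3xz - 10x - 3y + 3z^2 + 16, LT = xz.
f_2 = 3xz - z^2 + 4, LT = xz.

S(f_1,f_2): lcm = xz. S = -10/3x - y + 4/3z^2 + 4.
  leading term x: no divisor's leading term divides it; move -10/3x to the remainder.
  leading term y: no divisor's leading term divides it; move -y to the remainder.
  leading term z^2: no divisor's leading term divides it; move 4/3z^2 to the remainder.
  leading term 1: no divisor's leading term divides it; move 4 to the remainder.
  remainder -10/3x - y + 4/3z^2 + 4 ≠ 0; add g_3 = -10/3x - y + 4/3z^2 + 4 to the basis.

S(f_1,g_3): lcm = xz. S = -10/3x - 3/10yz - y + 2/5z^3 + z^2 + 6/5z + 16/3.
  leading term x: subtract (1)·g_3 from -10/3x - 3/10yz - y + 2/5z^3 + z^2 + 6/5z + 16/3 → -3/10yz + 2/5z^3 - 1/3z^2 + 6/5z + 4/3
  leading term yz: no divisor's leading term divides it; move -3/10yz to the remainder.
  leading term z^3: no divisor's leading term divides it; move 2/5z^3 to the remainder.
  leading term z^2: no divisor's leading term divides it; move -1/3z^2 to the remainder.
  leading term z: no divisor's leading term divides it; move 6/5z to the remainder.
  leading term 1: no divisor's leading term divides it; move 4/3 to the remainder.
  remainder -3/10yz + 2/5z^3 - 1/3z^2 + 6/5z + 4/3 ≠ 0; add g_4 = -3/10yz + 2/5z^3 - 1/3z^2 + 6/5z + 4/3 to the basis.

S(f_2,g_3): lcm = xz. S = -3/10yz + 2/5z^3 - 1/3z^2 + 6/5z + 4/3.
  leading term yz: subtract (1)·g_4 from -3/10yz + 2/5z^3 - 1/3z^2 + 6/5z + 4/3 → 0
  remainder 0.

S(f_1,g_4): lcm = xyz. S = -10/3xy + 4/3xz^3 - 10/9xz^2 + 4xz + 40/9x - y^2 + yz^2 + 16/3y.
  leading term xy: subtract (y)·g_3 from -10/3xy + 4/3xz^3 - 10/9xz^2 + 4xz + 40/9x - y^2 + yz^2 + 16/3y → 4/3xz^3 - 10/9xz^2 + 4xz + 40/9x - 1/3yz^2 + 4/3y
  leading term xz^3: subtract (4/9z^2)·f_1 from 4/3xz^3 - 10/9xz^2 + 4xz + 40/9x - 1/3yz^2 + 4/3y → 10/3xz^2 + 4xz + 40/9x + yz^2 + 4/3y - 4/3z^4 - 64/9z^2
  leading term xz^2: subtract (10/9z)·f_1 from 10/3xz^2 + 4xz + 40/9x + yz^2 + 4/3y - 4/3z^4 - 64/9z^2 → 136/9xz + 40/9x + yz^2 + 10/3yz + 4/3y - 4/3z^4 - 10/3z^3 - 64/9z^2 - 160/9z
  leading term xz: subtract (136/27)·f_1 from 136/9xz + 40/9x + yz^2 + 10/3yz + 4/3y - 4/3z^4 - 10/3z^3 - 64/9z^2 - 160/9z → 1480/27x + yz^2 + 10/3yz + 148/9y - 4/3z^4 - 10/3z^3 - 200/9z^2 - 160/9z - 2176/27
  leading term x: subtract (-148/9)·g_3 from 1480/27x + yz^2 + 10/3yz + 148/9y - 4/3z^4 - 10/3z^3 - 200/9z^2 - 160/9z - 2176/27 → yz^2 + 10/3yz - 4/3z^4 - 10/3z^3 - 8/27z^2 - 160/9z - 400/27
  leading term yz^2: subtract (-10/3z)·g_4 from yz^2 + 10/3yz - 4/3z^4 - 10/3z^3 - 8/27z^2 - 160/9z - 400/27 → 10/3yz - 40/9z^3 + 100/27z^2 - 40/3z - 400/27
  leading term yz: subtract (-100/9)·g_4 from 10/3yz - 40/9z^3 + 100/27z^2 - 40/3z - 400/27 → 0
  remainder 0.

S(f_2,g_4): lcm = xyz. S = 4/3xz^3 - 10/9xz^2 + 4xz + 40/9x - 1/3yz^2 + 4/3y.
  leading term xz^3: subtract (4/9z^2)·f_1 from 4/3xz^3 - 10/9xz^2 + 4xz + 40/9x - 1/3yz^2 + 4/3y → 10/3xz^2 + 4xz + 40/9x + yz^2 + 4/3y - 4/3z^4 - 64/9z^2
  leading term xz^2: subtract (10/9z)·f_1 from 10/3xz^2 + 4xz + 40/9x + yz^2 + 4/3y - 4/3z^4 - 64/9z^2 → 136/9xz + 40/9x + yz^2 + 10/3yz + 4/3y - 4/3z^4 - 10/3z^3 - 64/9z^2 - 160/9z
  leading term xz: subtract (136/27)·f_1 from 136/9xz + 40/9x + yz^2 + 10/3yz + 4/3y - 4/3z^4 - 10/3z^3 - 64/9z^2 - 160/9z → 1480/27x + yz^2 + 10/3yz + 148/9y - 4/3z^4 - 10/3z^3 - 200/9z^2 - 160/9z - 2176/27
  leading term x: subtract (-148/9)·g_3 from 1480/27x + yz^2 + 10/3yz + 148/9y - 4/3z^4 - 10/3z^3 - 200/9z^2 - 160/9z - 2176/27 → yz^2 + 10/3yz - 4/3z^4 - 10/3z^3 - 8/27z^2 - 160/9z - 400/27
  leading term yz^2: subtract (-10/3z)·g_4 from yz^2 + 10/3yz - 4/3z^4 - 10/3z^3 - 8/27z^2 - 160/9z - 400/27 → 10/3yz - 40/9z^3 + 100/27z^2 - 40/3z - 400/27
  leading term yz: subtract (-100/9)·g_4 from 10/3yz - 40/9z^3 + 100/27z^2 - 40/3z - 400/27 → 0
  remainder 0.

S(g_3,g_4): leading monomials are coprime, so the S-polynomial reduces to 0 (Buchberger's first criterion).
Every S-polynomial of the final basis reduces to 0, so we have a Gröbner basis.
Inter-reduce: drop elements whose leading term is divisible by another's, tail-reduce, and make monic.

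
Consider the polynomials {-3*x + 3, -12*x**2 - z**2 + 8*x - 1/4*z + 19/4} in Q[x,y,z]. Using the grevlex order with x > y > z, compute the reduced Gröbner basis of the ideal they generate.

G = {z**2 + 1/4*z - 3/4, x - 1}

f_1 = -3*x + 3, LT = x.
f_2 = -12*x**2 - z**2 + 8*x - 1/4*z + 19/4, LT = x**2.

S(f_1,f_2): lcm = x**2. S = -1/12*z**2 - 1/3*x - 1/48*z + 19/48.
  leading term z**2: no divisor's leading term divides it; move -1/12*z**2 to the remainder.
  leading term x: subtract (1/9)·f_1 from -1/3*x - 1/48*z + 19/48 → -1/48*z + 1/16
  leading term z: no divisor's leading term divides it; move -1/48*z to the remainder.
  leading term 1: no divisor's leading term divides it; move 1/16 to the remainder.
  remainder -1/12*z**2 - 1/48*z + 1/16 ≠ 0; add g_3 = -1/12*z**2 - 1/48*z + 1/16 to the basis.

The other S-polynomials (S(f_1,g_3), S(f_2,g_3)) all reduce to 0 modulo the current basis, so we have a Gröbner basis.
Inter-reduce: drop elements whose leading term is divisible by another's, tail-reduce, and make monic.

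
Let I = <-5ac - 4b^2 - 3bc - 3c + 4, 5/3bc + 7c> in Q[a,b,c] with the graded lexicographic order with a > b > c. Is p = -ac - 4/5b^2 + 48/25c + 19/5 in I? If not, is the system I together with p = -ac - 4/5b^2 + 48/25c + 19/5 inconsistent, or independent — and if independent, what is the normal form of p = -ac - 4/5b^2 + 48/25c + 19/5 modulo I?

Adjoining -ac - 4/5b^2 + 48/25c + 19/5 makes the ideal the whole ring: the system is inconsistent.

First compute the reduced Gröbner basis of I by Buchberger's algorithm.
f_1 = -5ac - 4b^2 - 3bc - 3c + 4, LT = ac.
f_2 = 5/3bc + 7c, LT = bc.

S(f_1,f_2): lcm = abc. S = 4/5b^3 + 3/5b^2c - 21/5ac + 3/5bc - 4/5b.
  leading term b^3: no divisor's leading term divides it; move 4/5b^3 to the remainder.
  leading term b^2c: subtract (9/25b)·f_2 from 3/5b^2c - 21/5ac + 3/5bc - 4/5b → -21/5ac - 48/25bc - 4/5b
  leading term ac: subtract (21/25)·f_1 from -21/5ac - 48/25bc - 4/5b → 84/25b^2 + 3/5bc - 4/5b + 63/25c - 84/25
  leading term b^2: no divisor's leading term divides it; move 84/25b^2 to the remainder.
  leading term bc: subtract (9/25)·f_2 from 3/5bc - 4/5b + 63/25c - 84/25 → -4/5b - 84/25
  leading term b: no divisor's leading term divides it; move -4/5b to the remainder.
  leading term 1: no divisor's leading term divides it; move -84/25 to the remainder.
  remainder 4/5b^3 + 84/25b^2 - 4/5b - 84/25 ≠ 0; add h_3 = 4/5b^3 + 84/25b^2 - 4/5b - 84/25 to the basis.

The other S-polynomials (S(f_1,h_3), S(f_2,h_3)) all reduce to 0 modulo the current basis, so we have a Gröbner basis.
Inter-reduce: drop elements whose leading term is divisible by another's, tail-reduce, and make monic.
Reduced Gröbner basis: {b^3 + 21/5b^2 - b - 21/5, ac + 4/5b^2 - 48/25c - 4/5, bc + 21/5c}.
Label its elements g_1 = b^3 + 21/5b^2 - b - 21/5, g_2 = ac + 4/5b^2 - 48/25c - 4/5, g_3 = bc + 21/5c.

Reduce p = -ac - 4/5b^2 + 48/25c + 19/5 modulo G:
  leading term ac: subtract (-1)·g_2 from -ac - 4/5b^2 + 48/25c + 19/5 → 3
  leading term 1: no divisor's leading term divides it; move 3 to the remainder.
  normal form = 3.
The normal form is nonzero, so p ∉ I. Since p minus its normal form lies in I, I + (p) = I + (r) where r = 3; decide whether this ideal is the whole ring.
Here r = 3 is a nonzero constant, hence a unit: 1 ∈ I + (p), the Gröbner basis of I + (p) is {1}, and the enlarged system has no common solution — adjoining p is inconsistent.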